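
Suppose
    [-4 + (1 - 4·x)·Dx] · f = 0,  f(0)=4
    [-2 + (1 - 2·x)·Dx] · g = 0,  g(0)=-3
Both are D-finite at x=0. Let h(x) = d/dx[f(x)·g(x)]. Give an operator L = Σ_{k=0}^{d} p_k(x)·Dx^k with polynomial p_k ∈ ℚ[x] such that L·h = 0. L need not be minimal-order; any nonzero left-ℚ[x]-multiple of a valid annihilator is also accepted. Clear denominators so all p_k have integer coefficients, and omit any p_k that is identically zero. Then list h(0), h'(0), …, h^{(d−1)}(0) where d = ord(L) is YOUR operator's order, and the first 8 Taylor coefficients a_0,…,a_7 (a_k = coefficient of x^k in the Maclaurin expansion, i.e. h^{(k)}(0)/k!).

f: a_k = 4, 16, 64, 256, 1024, 4096, 16384, 65536, …
g: a_k = -3, -6, -12, -24, -48, -96, -192, -384, …
h₀=f·g: eliminate ⇒ L₀, order ≤ 1·1.
Differentiate: ansatz ord ≤ ord L₀ ⇒ L.
L = (28 - 144·x + 192·x^2) + (-3 + 26·x - 72·x^2 + 64·x^3)·Dx  (order 1).
h: a_k = -72, -672, -4320, -23808, -120960, -585216, -2741760, -12558336, …
ICs: h(0) = -72.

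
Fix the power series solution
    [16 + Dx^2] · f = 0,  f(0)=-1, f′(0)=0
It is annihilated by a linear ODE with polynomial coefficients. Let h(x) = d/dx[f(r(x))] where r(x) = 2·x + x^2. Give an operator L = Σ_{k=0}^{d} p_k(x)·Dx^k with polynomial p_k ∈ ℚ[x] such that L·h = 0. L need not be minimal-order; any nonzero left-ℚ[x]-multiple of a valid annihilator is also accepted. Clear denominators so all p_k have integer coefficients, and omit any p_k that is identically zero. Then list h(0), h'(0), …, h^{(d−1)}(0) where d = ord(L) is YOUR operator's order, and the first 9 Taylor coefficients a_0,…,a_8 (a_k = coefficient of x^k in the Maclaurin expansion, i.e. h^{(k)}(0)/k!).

f: a_k = -1, 0, 8, 0, -32/3, 0, 256/45, 0, -512/315, …
Substitute x→r, Dx→(1/r')Dx; clear ⇒ L₀.
h₀' ⇒ L via d/dx closure of L₀.
L = (67 + 256·x + 384·x^2 + 256·x^3 + 64·x^4) + (-3 - 3·x)·Dx + (1 + 2·x + x^2)·Dx^2  (order 2).
h: a_k = 0, 64, 96, -1952/3, -5120/3, 9728/15, 105728/15, 2365184/315, -237568/35, …
ICs: h(0) = 0, h′(0) = 64.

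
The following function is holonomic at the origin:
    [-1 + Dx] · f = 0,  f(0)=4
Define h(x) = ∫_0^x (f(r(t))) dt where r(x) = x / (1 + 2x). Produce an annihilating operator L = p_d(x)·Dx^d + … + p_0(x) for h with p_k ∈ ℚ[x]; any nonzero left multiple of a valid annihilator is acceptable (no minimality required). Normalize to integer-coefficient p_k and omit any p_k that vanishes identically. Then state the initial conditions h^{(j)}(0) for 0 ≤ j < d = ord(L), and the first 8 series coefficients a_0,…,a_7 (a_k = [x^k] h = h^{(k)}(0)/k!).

L = -Dx + (1 + 4·x + 4·x^2)·Dx^2  (order 2).
h: a_k = 0, 4, 2, -2, 13/6, -71/30, 49/20, -2699/1260, …
ICs: h(0) = 0, h′(0) = 4.

f: a_k = 4, 4, 2, 2/3, 1/6, 1/30, 1/180, 1/1260, …
Change of var in L_f (x↦r) gives L₀.
h=∫h₀ ⇒ L = L₀·Dx.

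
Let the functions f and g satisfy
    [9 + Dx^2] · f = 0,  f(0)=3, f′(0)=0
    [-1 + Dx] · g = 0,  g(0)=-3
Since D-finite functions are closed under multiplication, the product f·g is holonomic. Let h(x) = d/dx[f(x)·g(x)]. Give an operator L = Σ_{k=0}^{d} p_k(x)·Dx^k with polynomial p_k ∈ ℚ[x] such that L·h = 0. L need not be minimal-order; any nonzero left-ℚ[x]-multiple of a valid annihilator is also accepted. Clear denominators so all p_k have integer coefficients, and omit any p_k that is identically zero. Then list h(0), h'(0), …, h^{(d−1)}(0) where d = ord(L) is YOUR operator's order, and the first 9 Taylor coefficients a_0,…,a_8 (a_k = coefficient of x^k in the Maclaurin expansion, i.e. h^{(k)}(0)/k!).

L = 10 - 2·Dx + Dx^2  (order 2).
h: a_k = -9, 72, 117, -42, -237/2, -132/5, 307/10, 527/35, -481/280, …
ICs: h(0) = -9, h′(0) = 72.

f: a_k = 3, 0, -27/2, 0, 81/8, 0, -243/80, 0, 2187/4480, …
g: a_k = -3, -3, -3/2, -1/2, -1/8, -1/40, -1/240, -1/1680, -1/13440, …
f·g: L₀ = L_f ⊗_s L_g, ord ≤ 2·1.
Derive L from L₀ (diff closure).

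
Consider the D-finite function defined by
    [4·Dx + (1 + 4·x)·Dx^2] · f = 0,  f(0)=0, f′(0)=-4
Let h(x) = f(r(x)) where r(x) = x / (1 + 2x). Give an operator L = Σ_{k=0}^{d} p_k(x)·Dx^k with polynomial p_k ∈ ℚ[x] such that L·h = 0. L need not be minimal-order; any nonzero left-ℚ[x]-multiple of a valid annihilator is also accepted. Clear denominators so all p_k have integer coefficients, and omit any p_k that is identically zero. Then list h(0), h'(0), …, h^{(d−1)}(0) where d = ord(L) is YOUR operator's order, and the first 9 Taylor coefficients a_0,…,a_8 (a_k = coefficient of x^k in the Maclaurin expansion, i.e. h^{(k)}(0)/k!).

L = (8 + 24·x)·Dx + (1 + 8·x + 12·x^2)·Dx^2  (order 2).
h: a_k = 0, -4, 16, -208/3, 320, -7744/5, 23296/3, -279808/7, 209920, …
ICs: h(0) = 0, h′(0) = -4.

f: a_k = 0, -4, 8, -64/3, 64, -1024/5, 2048/3, -16384/7, 8192, …
h₀=f(r): pull back L_f along r ⇒ L₀.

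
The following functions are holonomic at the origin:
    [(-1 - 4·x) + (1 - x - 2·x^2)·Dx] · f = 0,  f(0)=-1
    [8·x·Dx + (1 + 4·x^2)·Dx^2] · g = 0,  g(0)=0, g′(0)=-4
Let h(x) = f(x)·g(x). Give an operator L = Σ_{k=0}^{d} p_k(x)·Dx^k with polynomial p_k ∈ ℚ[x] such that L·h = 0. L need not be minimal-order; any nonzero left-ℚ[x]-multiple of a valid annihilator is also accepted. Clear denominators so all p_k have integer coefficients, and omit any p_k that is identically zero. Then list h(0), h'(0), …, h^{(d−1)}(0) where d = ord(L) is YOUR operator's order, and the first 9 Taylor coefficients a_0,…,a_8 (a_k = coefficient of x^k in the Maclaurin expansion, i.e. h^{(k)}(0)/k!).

L = (4 + 8·x + 48·x^2) + (2 + 16·x^2 + 48·x^3)·Dx + (-1 + x - 2·x^2 + 4·x^3 + 8·x^4)·Dx^2  (order 2).
h: a_k = 0, 4, 4, 20/3, 44/3, 204/5, 1052/15, 12092/105, 1788/7, …
ICs: h(0) = 0, h′(0) = 4.

f: a_k = -1, -1, -3, -5, -11, -21, -43, -85, -171, …
g: a_k = 0, -4, 0, 16/3, 0, -64/5, 0, 256/7, 0, …
f·g: L₀ = L_f ⊗_s L_g, ord ≤ 1·2.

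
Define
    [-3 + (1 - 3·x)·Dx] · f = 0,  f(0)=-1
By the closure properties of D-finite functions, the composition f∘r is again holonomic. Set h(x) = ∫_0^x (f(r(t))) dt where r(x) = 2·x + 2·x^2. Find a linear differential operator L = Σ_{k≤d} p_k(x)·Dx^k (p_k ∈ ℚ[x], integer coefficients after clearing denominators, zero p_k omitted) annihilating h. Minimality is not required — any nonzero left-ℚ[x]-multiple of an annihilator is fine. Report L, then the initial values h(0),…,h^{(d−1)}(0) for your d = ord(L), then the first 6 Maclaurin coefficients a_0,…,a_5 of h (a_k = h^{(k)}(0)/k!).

L = (6 + 12·x)·Dx + (-1 + 6·x + 6·x^2)·Dx^2  (order 2).
h: a_k = 0, -1, -3, -14, -72, -396, …
ICs: h(0) = 0, h′(0) = -1.

f: a_k = -1, -3, -9, -27, -81, -243, …
Change of var in L_f (x↦r) gives L₀.
h=∫h₀ ⇒ L = L₀·Dx.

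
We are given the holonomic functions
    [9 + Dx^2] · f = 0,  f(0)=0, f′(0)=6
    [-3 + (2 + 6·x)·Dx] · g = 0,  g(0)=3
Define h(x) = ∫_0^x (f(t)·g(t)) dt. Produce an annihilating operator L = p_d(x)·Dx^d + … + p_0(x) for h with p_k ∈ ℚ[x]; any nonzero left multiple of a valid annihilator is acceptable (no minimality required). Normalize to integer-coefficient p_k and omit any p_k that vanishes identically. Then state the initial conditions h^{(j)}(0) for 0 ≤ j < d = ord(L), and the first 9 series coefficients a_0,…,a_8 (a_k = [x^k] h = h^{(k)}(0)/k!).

L = (63 + 216·x + 324·x^2)·Dx + (-12 - 36·x)·Dx^2 + (4 + 24·x + 36·x^2)·Dx^3  (order 3).
h: a_k = 0, 0, 9, 9, -189/16, -81/40, -1539/640, 59049/4480, -716607/28672, …
ICs: h(0) = 0, h′(0) = 0, h′′(0) = 18.

f: a_k = 0, 6, 0, -9, 0, 81/20, 0, -243/280, 0, …
g: a_k = 3, 9/2, -27/8, 81/16, -1215/128, 5103/256, -45927/1024, 216513/2048, -8444007/32768, …
Product ⇒ symmetric product L₀, ord ≤ 2.
h=∫h₀ ⇒ L = L₀·Dx.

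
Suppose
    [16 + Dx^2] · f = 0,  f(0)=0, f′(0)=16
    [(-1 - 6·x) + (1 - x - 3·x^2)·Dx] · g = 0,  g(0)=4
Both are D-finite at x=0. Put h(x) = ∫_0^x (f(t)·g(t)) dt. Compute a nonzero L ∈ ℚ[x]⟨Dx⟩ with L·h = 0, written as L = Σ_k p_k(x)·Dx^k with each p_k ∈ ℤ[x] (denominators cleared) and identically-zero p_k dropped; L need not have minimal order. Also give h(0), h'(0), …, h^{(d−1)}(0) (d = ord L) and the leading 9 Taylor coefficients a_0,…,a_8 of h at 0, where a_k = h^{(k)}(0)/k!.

f: a_k = 0, 16, 0, -128/3, 0, 512/15, 0, -4096/315, 0, …
g: a_k = 4, 4, 16, 28, 76, 160, 388, 868, 2032, …
Sym-product of L_f,L_g gives L₀ (≤ ord 2).
∫: right-multiply L₀ by Dx.
L = (-10 + 16·x + 48·x^2)·Dx + (2 + 12·x)·Dx^2 + (-1 + x + 3·x^2)·Dx^3  (order 3).
h: a_k = 0, 0, 32, 64/3, 64/3, 832/15, 5024/45, 22528/105, 136216/315, …
ICs: h(0) = 0, h′(0) = 0, h′′(0) = 64.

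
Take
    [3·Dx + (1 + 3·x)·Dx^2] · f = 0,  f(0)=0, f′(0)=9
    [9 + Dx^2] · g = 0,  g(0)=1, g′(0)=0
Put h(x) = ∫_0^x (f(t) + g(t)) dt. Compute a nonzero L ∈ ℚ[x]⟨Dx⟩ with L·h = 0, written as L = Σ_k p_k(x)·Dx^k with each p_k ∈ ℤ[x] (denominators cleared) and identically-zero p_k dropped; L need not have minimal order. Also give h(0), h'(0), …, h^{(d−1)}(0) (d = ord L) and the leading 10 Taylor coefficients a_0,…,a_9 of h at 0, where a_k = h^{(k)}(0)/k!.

L = (63 + 54·x + 81·x^2)·Dx^2 + (9 + 45·x + 81·x^2 + 81·x^3)·Dx^3 + (7 + 6·x + 9·x^2)·Dx^4 + (1 + 5·x + 9·x^2 + 9·x^3)·Dx^5  (order 5).
h: a_k = 0, 1, 9/2, -6, 27/4, -459/40, 243/10, -29241/560, 6561/56, -1224639/4480, …
ICs: h(0) = 0, h′(0) = 1, h′′(0) = 9, h′′′(0) = -36, h′′′′(0) = 162.

f: a_k = 0, 9, -27/2, 27, -243/4, 729/5, -729/2, 6561/7, -19683/8, 6561, …
g: a_k = 1, 0, -9/2, 0, 27/8, 0, -81/80, 0, 729/4480, 0, …
Sum ⇒ L₀ = lclm(L_f,L_g) in ℚ(x)⟨Dx⟩.
Integrate: L := L₀·Dx.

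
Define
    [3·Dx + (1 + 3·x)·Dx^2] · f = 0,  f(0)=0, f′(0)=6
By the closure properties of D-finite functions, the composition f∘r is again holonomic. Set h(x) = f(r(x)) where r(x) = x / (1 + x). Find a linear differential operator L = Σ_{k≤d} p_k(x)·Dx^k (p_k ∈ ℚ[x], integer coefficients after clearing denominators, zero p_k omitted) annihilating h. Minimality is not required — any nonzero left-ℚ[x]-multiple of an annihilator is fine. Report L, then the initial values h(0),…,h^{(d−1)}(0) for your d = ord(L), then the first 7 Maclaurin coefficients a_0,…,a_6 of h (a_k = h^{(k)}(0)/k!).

L = (5 + 8·x)·Dx + (1 + 5·x + 4·x^2)·Dx^2  (order 2).
h: a_k = 0, 6, -15, 42, -255/2, 2046/5, -1365, …
ICs: h(0) = 0, h′(0) = 6.

f: a_k = 0, 6, -9, 18, -81/2, 486/5, -243, …
f∘r: x↦r, Dx↦Dx/r' in L_f ⇒ L₀.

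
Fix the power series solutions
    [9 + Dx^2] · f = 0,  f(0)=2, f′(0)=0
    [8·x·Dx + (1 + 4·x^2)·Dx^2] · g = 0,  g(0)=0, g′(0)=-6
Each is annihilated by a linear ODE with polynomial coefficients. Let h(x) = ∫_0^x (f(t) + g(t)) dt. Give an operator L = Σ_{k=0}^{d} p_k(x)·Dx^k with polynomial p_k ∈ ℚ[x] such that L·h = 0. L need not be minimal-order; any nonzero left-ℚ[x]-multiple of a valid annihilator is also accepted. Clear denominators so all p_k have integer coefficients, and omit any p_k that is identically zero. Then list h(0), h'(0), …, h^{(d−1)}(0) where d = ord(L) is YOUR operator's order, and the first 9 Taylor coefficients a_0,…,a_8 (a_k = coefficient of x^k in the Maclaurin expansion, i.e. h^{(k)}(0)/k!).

L = (-2808·x + 19008·x^3 + 10368·x^5)·Dx^2 + (9 + 1548·x^2 + 7344·x^4 + 5184·x^6)·Dx^3 + (-312·x + 2112·x^3 + 1152·x^5)·Dx^4 + (1 + 172·x^2 + 816·x^4 + 576·x^6)·Dx^5  (order 5).
h: a_k = 0, 2, -3, -3, 2, 27/20, -16/5, -81/280, 48/7, …
ICs: h(0) = 0, h′(0) = 2, h′′(0) = -6, h′′′(0) = -18, h′′′′(0) = 48.

f: a_k = 2, 0, -9, 0, 27/4, 0, -81/40, 0, 729/2240, …
g: a_k = 0, -6, 0, 8, 0, -96/5, 0, 384/7, 0, …
f+g: L₀ = lclm(L_f,L_g), ord ≤ 2+2.
h=∫₀ˣh₀: take L = L₀·Dx.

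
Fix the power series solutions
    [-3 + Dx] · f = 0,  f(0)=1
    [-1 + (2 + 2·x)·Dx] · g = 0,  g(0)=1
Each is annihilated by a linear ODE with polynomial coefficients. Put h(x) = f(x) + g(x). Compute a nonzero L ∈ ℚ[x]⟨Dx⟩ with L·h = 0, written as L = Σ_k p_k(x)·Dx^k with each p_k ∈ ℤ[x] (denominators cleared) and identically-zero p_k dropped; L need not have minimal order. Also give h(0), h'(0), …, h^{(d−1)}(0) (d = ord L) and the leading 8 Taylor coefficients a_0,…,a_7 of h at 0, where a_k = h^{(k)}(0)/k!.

L = (21 + 18·x) + (-37 - 72·x - 36·x^2)·Dx + (10 + 22·x + 12·x^2)·Dx^2  (order 2).
h: a_k = 2, 7/2, 35/8, 73/16, 427/128, 2627/1280, 5079/5120, 32259/71680, …
ICs: h(0) = 2, h′(0) = 7/2.

f: a_k = 1, 3, 9/2, 9/2, 27/8, 81/40, 81/80, 243/560, …
g: a_k = 1, 1/2, -1/8, 1/16, -5/128, 7/256, -21/1024, 33/2048, …
f+g: L₀ = lclm(L_f,L_g), ord ≤ 1+1.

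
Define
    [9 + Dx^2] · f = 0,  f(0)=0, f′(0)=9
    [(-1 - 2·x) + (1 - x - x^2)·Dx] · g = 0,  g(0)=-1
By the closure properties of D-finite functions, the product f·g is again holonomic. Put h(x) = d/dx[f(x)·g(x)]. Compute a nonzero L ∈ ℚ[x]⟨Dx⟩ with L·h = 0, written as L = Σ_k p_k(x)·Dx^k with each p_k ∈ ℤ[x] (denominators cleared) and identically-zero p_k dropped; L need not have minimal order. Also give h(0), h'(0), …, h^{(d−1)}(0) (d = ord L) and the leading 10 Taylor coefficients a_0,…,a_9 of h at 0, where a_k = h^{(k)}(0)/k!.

L = (3 - 162·x - 81·x^2 + 162·x^3 + 81·x^4) + (-12 - 6·x + 54·x^2 + 36·x^3)·Dx + (7 - 16·x - 7·x^2 + 18·x^3 + 9·x^4)·Dx^2  (order 2).
h: a_k = -9, -18, -27/2, -54, -963/8, -4509/20, -6759/16, -54837/70, -1277613/896, -1148481/448, …
ICs: h(0) = -9, h′(0) = -18.

f: a_k = 0, 9, 0, -27/2, 0, 243/40, 0, -729/560, 0, 729/4480, …
g: a_k = -1, -1, -2, -3, -5, -8, -13, -21, -34, -55, …
Sym-product of L_f,L_g gives L₀ (≤ ord 2).
Differentiate: ansatz ord ≤ ord L₀ ⇒ L.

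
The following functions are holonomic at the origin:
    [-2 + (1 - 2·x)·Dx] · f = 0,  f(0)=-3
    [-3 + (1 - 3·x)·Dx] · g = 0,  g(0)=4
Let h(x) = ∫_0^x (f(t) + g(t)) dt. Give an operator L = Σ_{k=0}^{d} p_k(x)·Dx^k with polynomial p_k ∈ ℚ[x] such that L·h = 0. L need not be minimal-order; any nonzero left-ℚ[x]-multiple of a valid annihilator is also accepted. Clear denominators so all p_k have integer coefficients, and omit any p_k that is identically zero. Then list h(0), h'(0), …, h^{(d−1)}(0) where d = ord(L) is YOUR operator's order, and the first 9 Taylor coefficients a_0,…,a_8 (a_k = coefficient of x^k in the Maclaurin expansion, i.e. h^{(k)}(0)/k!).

L = -12·Dx + (10 - 24·x)·Dx^2 + (-1 + 5·x - 6·x^2)·Dx^3  (order 3).
h: a_k = 0, 1, 3, 8, 21, 276/5, 146, 2724/7, 2091/2, …
ICs: h(0) = 0, h′(0) = 1, h′′(0) = 6.

f: a_k = -3, -6, -12, -24, -48, -96, -192, -384, -768, …
g: a_k = 4, 12, 36, 108, 324, 972, 2916, 8748, 26244, …
f+g: L₀ = lclm(L_f,L_g), ord ≤ 1+1.
∫: right-multiply L₀ by Dx.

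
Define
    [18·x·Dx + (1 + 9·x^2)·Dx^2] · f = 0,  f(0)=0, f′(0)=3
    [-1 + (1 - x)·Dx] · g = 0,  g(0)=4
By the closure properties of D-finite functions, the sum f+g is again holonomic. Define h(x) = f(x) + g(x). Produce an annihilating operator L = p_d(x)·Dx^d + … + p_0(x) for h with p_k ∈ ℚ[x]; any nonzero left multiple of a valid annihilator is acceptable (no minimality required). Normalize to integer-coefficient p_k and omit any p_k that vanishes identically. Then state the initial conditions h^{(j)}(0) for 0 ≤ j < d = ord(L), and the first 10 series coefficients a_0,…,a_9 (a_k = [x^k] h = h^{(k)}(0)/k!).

L = (18 - 72·x - 486·x^2)·Dx + (-12 + 18·x + 180·x^2 - 486·x^3)·Dx^2 + (1 + 8·x + 72·x^3 - 81·x^4)·Dx^3  (order 3).
h: a_k = 4, 7, 4, -5, 4, 263/5, 4, -2159/7, 4, 2191, …
ICs: h(0) = 4, h′(0) = 7, h′′(0) = 8.

f: a_k = 0, 3, 0, -9, 0, 243/5, 0, -2187/7, 0, 2187, …
g: a_k = 4, 4, 4, 4, 4, 4, 4, 4, 4, 4, …
Sum ⇒ L₀ = lclm(L_f,L_g) in ℚ(x)⟨Dx⟩.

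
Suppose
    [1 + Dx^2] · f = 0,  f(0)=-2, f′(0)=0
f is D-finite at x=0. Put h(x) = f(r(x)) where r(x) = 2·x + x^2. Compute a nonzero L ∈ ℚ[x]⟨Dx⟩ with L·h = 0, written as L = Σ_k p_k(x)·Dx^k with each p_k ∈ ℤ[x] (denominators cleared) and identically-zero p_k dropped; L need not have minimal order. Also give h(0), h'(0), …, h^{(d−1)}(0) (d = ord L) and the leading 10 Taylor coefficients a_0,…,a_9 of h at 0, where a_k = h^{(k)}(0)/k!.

L = (4 + 12·x + 12·x^2 + 4·x^3) - Dx + (1 + x)·Dx^2  (order 2).
h: a_k = -2, 0, 4, 4, -1/3, -8/3, -82/45, -2/15, 719/1260, 124/315, …
ICs: h(0) = -2, h′(0) = 0.

f: a_k = -2, 0, 1, 0, -1/12, 0, 1/360, 0, -1/20160, 0, …
L₀ from L_f via x↦r, Dx↦r'^{-1}Dx.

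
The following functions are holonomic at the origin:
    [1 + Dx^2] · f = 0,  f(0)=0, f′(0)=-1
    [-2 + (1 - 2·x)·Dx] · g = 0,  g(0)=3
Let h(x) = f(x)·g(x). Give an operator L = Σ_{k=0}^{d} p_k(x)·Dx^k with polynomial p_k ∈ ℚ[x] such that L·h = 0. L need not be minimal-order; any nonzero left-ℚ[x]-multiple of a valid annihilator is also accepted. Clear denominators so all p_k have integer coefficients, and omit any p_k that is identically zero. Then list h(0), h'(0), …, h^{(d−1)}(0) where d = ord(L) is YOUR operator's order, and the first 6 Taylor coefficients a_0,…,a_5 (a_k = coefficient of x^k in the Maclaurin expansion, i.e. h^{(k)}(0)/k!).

L = (-1 + 2·x) + 4·Dx + (-1 + 2·x)·Dx^2  (order 2).
h: a_k = 0, -3, -6, -23/2, -23, -1841/40, …
ICs: h(0) = 0, h′(0) = -3.

f: a_k = 0, -1, 0, 1/6, 0, -1/120, …
g: a_k = 3, 6, 12, 24, 48, 96, …
Sym-product of L_f,L_g gives L₀ (≤ ord 2).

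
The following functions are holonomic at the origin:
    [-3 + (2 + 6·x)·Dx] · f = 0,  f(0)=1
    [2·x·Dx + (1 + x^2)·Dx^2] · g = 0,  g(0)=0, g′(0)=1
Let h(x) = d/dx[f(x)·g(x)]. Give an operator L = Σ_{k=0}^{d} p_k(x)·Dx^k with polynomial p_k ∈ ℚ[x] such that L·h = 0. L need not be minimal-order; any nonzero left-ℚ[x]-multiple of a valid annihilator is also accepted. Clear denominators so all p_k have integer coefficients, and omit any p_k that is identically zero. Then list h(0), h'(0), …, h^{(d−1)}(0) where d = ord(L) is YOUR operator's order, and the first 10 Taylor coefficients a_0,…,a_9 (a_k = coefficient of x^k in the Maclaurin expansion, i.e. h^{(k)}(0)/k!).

L = (-57 + 360·x + 630·x^2 - 216·x^3 - 81·x^4) + (124 + 540·x + 1032·x^2 + 1368·x^3 - 756·x^4 - 324·x^5)·Dx + (36 + 200·x + 252·x^2 - 16·x^3 + 108·x^4 - 216·x^5 - 108·x^6)·Dx^2  (order 2).
h: a_k = 1, 3, -35/8, 19/4, -1657/128, 24507/640, -511199/5120, 2376057/8960, -167781715/229376, 1405502281/688128, …
ICs: h(0) = 1, h′(0) = 3.

f: a_k = 1, 3/2, -9/8, 27/16, -405/128, 1701/256, -15309/1024, 72171/2048, -2814669/32768, 14073345/65536, …
g: a_k = 0, 1, 0, -1/3, 0, 1/5, 0, -1/7, 0, 1/9, …
Sym-product of L_f,L_g gives L₀ (≤ ord 2).
Derive L from L₀ (diff closure).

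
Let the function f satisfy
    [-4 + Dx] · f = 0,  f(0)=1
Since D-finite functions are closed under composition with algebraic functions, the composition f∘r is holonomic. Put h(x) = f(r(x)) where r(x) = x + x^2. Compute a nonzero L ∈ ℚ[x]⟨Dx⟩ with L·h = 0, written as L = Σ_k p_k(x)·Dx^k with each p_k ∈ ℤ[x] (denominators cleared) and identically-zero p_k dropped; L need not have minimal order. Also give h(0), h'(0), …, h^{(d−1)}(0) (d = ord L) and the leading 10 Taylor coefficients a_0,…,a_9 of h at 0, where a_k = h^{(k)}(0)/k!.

f: a_k = 1, 4, 8, 32/3, 32/3, 128/15, 256/45, 1024/315, 512/315, 2048/2835, …
Substitute x→r, Dx→(1/r')Dx; clear ⇒ L₀.
L = (-4 - 8·x) + Dx  (order 1).
h: a_k = 1, 4, 12, 80/3, 152/3, 416/5, 5536/45, 52096/315, 1440/7, 675968/2835, …
ICs: h(0) = 1.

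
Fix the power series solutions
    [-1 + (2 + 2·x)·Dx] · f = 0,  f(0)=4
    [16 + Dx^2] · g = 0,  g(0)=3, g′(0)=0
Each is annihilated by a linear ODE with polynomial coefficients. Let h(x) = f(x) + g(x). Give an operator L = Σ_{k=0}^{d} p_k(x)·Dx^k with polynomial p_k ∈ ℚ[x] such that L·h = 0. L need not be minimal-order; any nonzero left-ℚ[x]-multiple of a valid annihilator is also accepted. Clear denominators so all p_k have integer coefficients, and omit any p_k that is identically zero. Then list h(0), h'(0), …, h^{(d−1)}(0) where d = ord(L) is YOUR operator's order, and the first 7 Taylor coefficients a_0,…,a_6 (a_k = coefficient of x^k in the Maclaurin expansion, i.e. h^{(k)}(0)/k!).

L = (-1072 - 2048·x - 1024·x^2) + (2016 + 6112·x + 6144·x^2 + 2048·x^3)·Dx + (-67 - 128·x - 64·x^2)·Dx^2 + (126 + 382·x + 384·x^2 + 128·x^3)·Dx^3  (order 3).
h: a_k = 7, 2, -49/2, 1/4, 1019/32, 7/64, -65851/3840, …
ICs: h(0) = 7, h′(0) = 2, h′′(0) = -49.

f: a_k = 4, 2, -1/2, 1/4, -5/32, 7/64, -21/256, …
g: a_k = 3, 0, -24, 0, 32, 0, -256/15, …
f+g: L₀ = lclm(L_f,L_g), ord ≤ 1+2.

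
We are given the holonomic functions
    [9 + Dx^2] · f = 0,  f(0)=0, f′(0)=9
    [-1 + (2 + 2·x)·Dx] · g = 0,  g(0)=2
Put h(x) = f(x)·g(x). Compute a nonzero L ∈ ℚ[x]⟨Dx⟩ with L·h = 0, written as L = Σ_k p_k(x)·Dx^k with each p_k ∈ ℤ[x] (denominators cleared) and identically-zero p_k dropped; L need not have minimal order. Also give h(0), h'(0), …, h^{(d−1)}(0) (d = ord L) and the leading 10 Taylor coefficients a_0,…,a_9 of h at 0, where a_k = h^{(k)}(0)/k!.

L = (39 + 72·x + 36·x^2) + (-4 - 4·x)·Dx + (4 + 8·x + 4·x^2)·Dx^2  (order 2).
h: a_k = 0, 18, 9, -117/4, -99/8, 4743/320, 3123/640, -61587/17920, -7101/7168, 283473/573440, …
ICs: h(0) = 0, h′(0) = 18.

f: a_k = 0, 9, 0, -27/2, 0, 243/40, 0, -729/560, 0, 729/4480, …
g: a_k = 2, 1, -1/4, 1/8, -5/64, 7/128, -21/512, 33/1024, -429/16384, 715/32768, …
h₀=f·g: eliminate ⇒ L₀, order ≤ 2·1.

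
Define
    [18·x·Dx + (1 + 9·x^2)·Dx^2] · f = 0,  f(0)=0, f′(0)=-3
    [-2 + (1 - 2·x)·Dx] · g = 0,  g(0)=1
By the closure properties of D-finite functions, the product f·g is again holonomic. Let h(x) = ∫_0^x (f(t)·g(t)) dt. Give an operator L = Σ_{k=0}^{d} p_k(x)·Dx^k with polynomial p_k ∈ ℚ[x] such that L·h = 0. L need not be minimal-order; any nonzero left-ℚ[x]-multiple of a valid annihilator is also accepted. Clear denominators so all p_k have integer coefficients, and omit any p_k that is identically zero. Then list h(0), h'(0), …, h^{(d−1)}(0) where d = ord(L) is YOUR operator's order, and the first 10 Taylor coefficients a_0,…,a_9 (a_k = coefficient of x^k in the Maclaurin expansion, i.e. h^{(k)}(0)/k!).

L = 36·x·Dx + (4 - 18·x + 72·x^2)·Dx^2 + (-1 + 2·x - 9·x^2 + 18·x^3)·Dx^3  (order 3).
h: a_k = 0, 0, -3/2, -2, -3/4, -6/5, -101/10, -606/35, 2451/280, 1634/105, …
ICs: h(0) = 0, h′(0) = 0, h′′(0) = -3.

f: a_k = 0, -3, 0, 9, 0, -243/5, 0, 2187/7, 0, -2187, …
g: a_k = 1, 2, 4, 8, 16, 32, 64, 128, 256, 512, …
Product ⇒ symmetric product L₀, ord ≤ 2.
h=∫₀ˣh₀: take L = L₀·Dx.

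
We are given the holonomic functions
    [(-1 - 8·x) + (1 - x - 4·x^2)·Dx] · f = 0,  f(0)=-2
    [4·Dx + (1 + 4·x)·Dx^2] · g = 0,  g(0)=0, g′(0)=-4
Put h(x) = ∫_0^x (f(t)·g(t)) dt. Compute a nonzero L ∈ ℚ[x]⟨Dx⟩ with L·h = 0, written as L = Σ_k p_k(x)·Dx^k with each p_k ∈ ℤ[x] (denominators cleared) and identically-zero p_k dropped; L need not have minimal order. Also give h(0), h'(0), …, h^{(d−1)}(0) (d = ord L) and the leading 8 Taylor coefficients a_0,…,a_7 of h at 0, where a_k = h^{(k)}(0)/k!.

L = (12 + 64·x)·Dx + (-2 + 28·x + 80·x^2)·Dx^2 + (-1 - 3·x + 8·x^2 + 16·x^3)·Dx^3  (order 3).
h: a_k = 0, 0, 4, -8/3, 50/3, -56/3, 4372/45, -17336/105, …
ICs: h(0) = 0, h′(0) = 0, h′′(0) = 8.

f: a_k = -2, -2, -10, -18, -58, -130, -362, -882, …
g: a_k = 0, -4, 8, -64/3, 64, -1024/5, 2048/3, -16384/7, …
h₀=f·g: eliminate ⇒ L₀, order ≤ 1·2.
∫: right-multiply L₀ by Dx.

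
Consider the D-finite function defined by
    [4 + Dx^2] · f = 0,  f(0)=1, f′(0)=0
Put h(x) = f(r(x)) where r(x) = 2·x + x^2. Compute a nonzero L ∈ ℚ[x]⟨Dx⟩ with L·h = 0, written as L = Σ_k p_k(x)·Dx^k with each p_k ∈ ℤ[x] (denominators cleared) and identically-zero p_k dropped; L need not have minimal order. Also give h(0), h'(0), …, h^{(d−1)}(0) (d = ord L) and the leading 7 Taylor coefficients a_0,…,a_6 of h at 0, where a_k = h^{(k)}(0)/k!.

f: a_k = 1, 0, -2, 0, 2/3, 0, -4/45, …
L₀ from L_f via x↦r, Dx↦r'^{-1}Dx.
L = (16 + 48·x + 48·x^2 + 16·x^3) - Dx + (1 + x)·Dx^2  (order 2).
h: a_k = 1, 0, -8, -8, 26/3, 64/3, 464/45, …
ICs: h(0) = 1, h′(0) = 0.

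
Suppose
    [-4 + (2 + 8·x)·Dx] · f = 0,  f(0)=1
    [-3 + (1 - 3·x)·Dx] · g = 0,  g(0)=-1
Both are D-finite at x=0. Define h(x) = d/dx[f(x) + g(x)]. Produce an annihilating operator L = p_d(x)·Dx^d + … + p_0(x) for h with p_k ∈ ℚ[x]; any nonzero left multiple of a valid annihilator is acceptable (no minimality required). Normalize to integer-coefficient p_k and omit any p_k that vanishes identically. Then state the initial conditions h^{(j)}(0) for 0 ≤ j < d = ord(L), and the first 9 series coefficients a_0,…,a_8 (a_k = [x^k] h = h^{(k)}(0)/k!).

L = (-90 - 108·x) + (-21 - 252·x - 378·x^2)·Dx + (4 + 13·x - 39·x^2 - 108·x^3)·Dx^2  (order 2).
h: a_k = -1, -22, -69, -364, -1075, -4878, -13461, -59352, -151407, …
ICs: h(0) = -1, h′(0) = -22.

f: a_k = 1, 2, -2, 4, -10, 28, -84, 264, -858, …
g: a_k = -1, -3, -9, -27, -81, -243, -729, -2187, -6561, …
L₀ := lclm(L_f,L_g); ord L₀ ≤ 1+1.
Derive L from L₀ (diff closure).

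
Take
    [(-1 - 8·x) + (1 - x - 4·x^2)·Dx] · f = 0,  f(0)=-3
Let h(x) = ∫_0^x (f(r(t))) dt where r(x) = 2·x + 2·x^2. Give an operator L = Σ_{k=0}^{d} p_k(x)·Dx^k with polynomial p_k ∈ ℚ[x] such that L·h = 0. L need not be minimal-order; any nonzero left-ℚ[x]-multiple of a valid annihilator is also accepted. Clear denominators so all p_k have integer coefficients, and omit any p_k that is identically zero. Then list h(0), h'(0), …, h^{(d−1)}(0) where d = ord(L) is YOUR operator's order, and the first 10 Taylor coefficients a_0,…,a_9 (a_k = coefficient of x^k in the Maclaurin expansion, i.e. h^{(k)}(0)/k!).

f: a_k = -3, -3, -15, -27, -87, -195, -543, -1323, -3495, -8787, …
h₀=f(r): pull back L_f along r ⇒ L₀.
h=∫h₀ ⇒ L = L₀·Dx.
L = (2 + 36·x + 96·x^2 + 64·x^3)·Dx + (-1 + 2·x + 18·x^2 + 32·x^3 + 16·x^4)·Dx^2  (order 2).
h: a_k = 0, -3, -3, -22, -84, -420, -2076, -74520/7, -55728, -888400/3, …
ICs: h(0) = 0, h′(0) = -3.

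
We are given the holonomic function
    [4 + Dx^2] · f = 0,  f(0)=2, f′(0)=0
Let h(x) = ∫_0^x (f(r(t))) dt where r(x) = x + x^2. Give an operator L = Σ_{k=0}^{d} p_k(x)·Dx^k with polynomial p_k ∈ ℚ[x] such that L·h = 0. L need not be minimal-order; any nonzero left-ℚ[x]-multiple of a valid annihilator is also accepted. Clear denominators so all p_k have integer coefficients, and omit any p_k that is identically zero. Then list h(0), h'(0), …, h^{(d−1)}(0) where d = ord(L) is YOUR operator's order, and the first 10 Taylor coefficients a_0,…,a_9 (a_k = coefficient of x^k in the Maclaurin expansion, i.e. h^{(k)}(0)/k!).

L = (4 + 24·x + 48·x^2 + 32·x^3)·Dx - 2·Dx^2 + (1 + 2·x)·Dx^3  (order 3).
h: a_k = 0, 2, 0, -4/3, -2, -8/15, 8/9, 352/315, 8/15, -416/2835, …
ICs: h(0) = 0, h′(0) = 2, h′′(0) = 0.

f: a_k = 2, 0, -4, 0, 4/3, 0, -8/45, 0, 4/315, 0, …
L₀ from L_f via x↦r, Dx↦r'^{-1}Dx.
h=∫h₀ ⇒ L = L₀·Dx.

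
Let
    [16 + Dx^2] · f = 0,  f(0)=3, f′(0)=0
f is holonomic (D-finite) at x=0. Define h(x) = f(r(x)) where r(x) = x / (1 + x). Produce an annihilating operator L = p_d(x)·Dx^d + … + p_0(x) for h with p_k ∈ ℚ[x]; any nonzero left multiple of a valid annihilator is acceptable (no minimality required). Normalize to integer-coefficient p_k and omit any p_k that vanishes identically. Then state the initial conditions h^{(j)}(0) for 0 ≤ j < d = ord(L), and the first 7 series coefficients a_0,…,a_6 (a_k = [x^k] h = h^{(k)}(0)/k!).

f: a_k = 3, 0, -24, 0, 32, 0, -256/15, …
Substitute x→r, Dx→(1/r')Dx; clear ⇒ L₀.
L = 16 + (2 + 6·x + 6·x^2 + 2·x^3)·Dx + (1 + 4·x + 6·x^2 + 4·x^3 + x^4)·Dx^2  (order 2).
h: a_k = 3, 0, -24, 48, -40, -32, 2744/15, …
ICs: h(0) = 3, h′(0) = 0.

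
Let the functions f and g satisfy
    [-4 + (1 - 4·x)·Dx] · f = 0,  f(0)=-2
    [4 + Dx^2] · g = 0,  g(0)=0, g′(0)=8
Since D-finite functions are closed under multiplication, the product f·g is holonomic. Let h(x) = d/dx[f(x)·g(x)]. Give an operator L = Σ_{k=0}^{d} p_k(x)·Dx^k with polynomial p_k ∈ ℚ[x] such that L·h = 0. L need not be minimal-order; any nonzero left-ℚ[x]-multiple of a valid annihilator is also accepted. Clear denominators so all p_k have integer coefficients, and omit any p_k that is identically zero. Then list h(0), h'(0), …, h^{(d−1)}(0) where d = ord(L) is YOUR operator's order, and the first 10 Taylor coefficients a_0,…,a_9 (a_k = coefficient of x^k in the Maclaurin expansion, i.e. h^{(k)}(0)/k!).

f: a_k = -2, -8, -32, -128, -512, -2048, -8192, -32768, -131072, -524288, …
g: a_k = 0, 8, 0, -16/3, 0, 16/15, 0, -32/315, 0, 16/2835, …
h₀=f·g: eliminate ⇒ L₀, order ≤ 1·2.
Derive L from L₀ (diff closure).
L = (-28 - 32·x + 64·x^2) + (-8 + 32·x)·Dx + (1 - 8·x + 16·x^2)·Dx^2  (order 2).
h: a_k = -16, -128, -736, -11776/3, -58912/3, -471296/5, -19794368/45, -633419776/315, -407198432/45, -3257587456/81, …
ICs: h(0) = -16, h′(0) = -128.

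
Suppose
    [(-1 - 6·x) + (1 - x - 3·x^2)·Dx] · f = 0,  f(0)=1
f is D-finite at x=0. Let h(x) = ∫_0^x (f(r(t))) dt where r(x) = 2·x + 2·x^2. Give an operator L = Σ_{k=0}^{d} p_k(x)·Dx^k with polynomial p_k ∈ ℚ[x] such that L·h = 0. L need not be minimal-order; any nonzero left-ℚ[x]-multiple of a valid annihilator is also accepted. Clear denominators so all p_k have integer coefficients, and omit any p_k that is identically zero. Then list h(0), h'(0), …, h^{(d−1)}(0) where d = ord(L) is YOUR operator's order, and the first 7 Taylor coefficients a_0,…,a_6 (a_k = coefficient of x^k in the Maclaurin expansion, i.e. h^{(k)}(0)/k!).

L = (2 + 28·x + 72·x^2 + 48·x^3)·Dx + (-1 + 2·x + 14·x^2 + 24·x^3 + 12·x^4)·Dx^2  (order 2).
h: a_k = 0, 1, 1, 6, 22, 488/5, 444, …
ICs: h(0) = 0, h′(0) = 1.

f: a_k = 1, 1, 4, 7, 19, 40, 97, …
Change of var in L_f (x↦r) gives L₀.
Integrate: L := L₀·Dx.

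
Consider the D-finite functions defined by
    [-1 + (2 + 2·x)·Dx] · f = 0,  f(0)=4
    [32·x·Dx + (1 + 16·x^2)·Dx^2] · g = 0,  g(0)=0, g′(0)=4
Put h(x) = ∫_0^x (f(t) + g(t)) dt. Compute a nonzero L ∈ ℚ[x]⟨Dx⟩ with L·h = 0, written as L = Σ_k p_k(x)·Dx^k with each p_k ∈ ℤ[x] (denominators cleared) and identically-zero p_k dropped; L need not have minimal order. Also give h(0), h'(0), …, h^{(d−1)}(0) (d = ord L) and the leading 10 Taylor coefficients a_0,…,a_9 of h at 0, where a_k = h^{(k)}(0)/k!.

L = (-64 - 160·x + 3072·x^2 + 1536·x^3)·Dx^2 + (-131 - 256·x + 5920·x^2 + 12288·x^3 + 5376·x^4)·Dx^3 + (-2 + 126·x + 192·x^2 + 2112·x^3 + 3584·x^4 + 1536·x^5)·Dx^4  (order 4).
h: a_k = 0, 4, 3, -1/6, -253/48, -1/32, 21857/640, -3/256, -8388377/28672, -143/24576, …
ICs: h(0) = 0, h′(0) = 4, h′′(0) = 6, h′′′(0) = -1.

f: a_k = 4, 2, -1/2, 1/4, -5/32, 7/64, -21/256, 33/512, -429/8192, 715/16384, …
g: a_k = 0, 4, 0, -64/3, 0, 1024/5, 0, -16384/7, 0, 262144/9, …
h₀=f+g: left-lcm gives L₀, ord ≤ 3.
∫: right-multiply L₀ by Dx.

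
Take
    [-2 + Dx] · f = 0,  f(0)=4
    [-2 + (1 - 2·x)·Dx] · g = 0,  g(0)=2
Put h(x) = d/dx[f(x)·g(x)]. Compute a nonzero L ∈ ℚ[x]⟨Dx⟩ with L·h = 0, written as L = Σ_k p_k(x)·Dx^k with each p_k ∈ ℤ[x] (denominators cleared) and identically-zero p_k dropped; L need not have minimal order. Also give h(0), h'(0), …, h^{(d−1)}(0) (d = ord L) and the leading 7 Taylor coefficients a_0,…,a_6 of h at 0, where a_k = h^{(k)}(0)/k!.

f: a_k = 4, 8, 8, 16/3, 8/3, 16/15, 16/45, …
g: a_k = 2, 4, 8, 16, 32, 64, 128, …
f·g: L₀ = L_f ⊗_s L_g, ord ≤ 1·1.
h=h₀': d/dx-closure on L₀ ⇒ L.
L = (5 - 8·x + 4·x^2) + (-1 + 3·x - 2·x^2)·Dx  (order 1).
h: a_k = 32, 160, 512, 4160/3, 10432/3, 125248/15, 175360/9, …
ICs: h(0) = 32.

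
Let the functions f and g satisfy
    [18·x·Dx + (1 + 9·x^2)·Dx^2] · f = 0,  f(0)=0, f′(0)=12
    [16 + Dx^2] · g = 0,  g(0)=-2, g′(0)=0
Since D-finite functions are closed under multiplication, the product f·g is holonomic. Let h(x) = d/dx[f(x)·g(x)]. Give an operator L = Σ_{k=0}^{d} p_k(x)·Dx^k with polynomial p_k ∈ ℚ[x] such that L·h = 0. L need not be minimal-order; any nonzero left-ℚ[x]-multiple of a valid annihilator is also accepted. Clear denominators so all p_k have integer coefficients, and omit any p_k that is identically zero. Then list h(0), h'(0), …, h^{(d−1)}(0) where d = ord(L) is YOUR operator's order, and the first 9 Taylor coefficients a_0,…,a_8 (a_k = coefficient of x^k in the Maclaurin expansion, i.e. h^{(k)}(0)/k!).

f: a_k = 0, 12, 0, -36, 0, 972/5, 0, -8748/7, 0, …
g: a_k = -2, 0, 16, 0, -64/3, 0, 512/45, 0, -1024/315, …
Product ⇒ symmetric product L₀, ord ≤ 4.
Differentiate: ansatz ord ≤ ord L₀ ⇒ L.
L = (524992 + 14103936·x^2 + 183342528·x^4 + 608394240·x^6 + 1431032832·x^8 + 3627970560·x^10 + 8707129344·x^12) + (314208·x + 11036736·x^3 + 108591840·x^5 + 419904000·x^7 + 1209323520·x^9 + 2176782336·x^11)·Dx + (38012 + 1098792·x^2 + 14837580·x^4 + 64186992·x^6 + 209112192·x^8 + 589545216·x^10 + 1088391168·x^12)·Dx^2 + (19638·x + 689796·x^3 + 6786990·x^5 + 26244000·x^7 + 75582720·x^9 + 136048896·x^11)·Dx^3 + (325 + 13581·x^2 + 211167·x^4 + 1635147·x^6 + 7479540·x^8 + 22674816·x^10 + 34012224·x^12)·Dx^4  (order 4).
h: a_k = -24, 0, 792, 0, -6104, 0, 684008/15, 0, -2651496/7, …
ICs: h(0) = -24, h′(0) = 0, h′′(0) = 1584, h′′′(0) = 0.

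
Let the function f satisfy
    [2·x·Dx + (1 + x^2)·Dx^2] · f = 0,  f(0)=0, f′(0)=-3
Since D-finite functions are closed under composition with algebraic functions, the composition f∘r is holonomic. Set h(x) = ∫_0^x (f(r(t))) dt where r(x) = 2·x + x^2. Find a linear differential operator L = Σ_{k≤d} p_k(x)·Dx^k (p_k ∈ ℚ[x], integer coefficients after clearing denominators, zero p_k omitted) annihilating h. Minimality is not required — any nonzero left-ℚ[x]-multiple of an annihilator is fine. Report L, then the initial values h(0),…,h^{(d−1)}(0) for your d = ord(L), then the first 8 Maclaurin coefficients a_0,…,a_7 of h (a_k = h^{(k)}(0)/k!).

L = (-1 + 8·x + 16·x^2 + 12·x^3 + 3·x^4)·Dx^2 + (1 + x + 4·x^2 + 8·x^3 + 5·x^4 + x^5)·Dx^3  (order 3).
h: a_k = 0, 0, -3, -1, 2, 12/5, -11/5, -47/7, …
ICs: h(0) = 0, h′(0) = 0, h′′(0) = -6.

f: a_k = 0, -3, 0, 1, 0, -3/5, 0, 3/7, …
Substitute x→r, Dx→(1/r')Dx; clear ⇒ L₀.
Integrate: L := L₀·Dx.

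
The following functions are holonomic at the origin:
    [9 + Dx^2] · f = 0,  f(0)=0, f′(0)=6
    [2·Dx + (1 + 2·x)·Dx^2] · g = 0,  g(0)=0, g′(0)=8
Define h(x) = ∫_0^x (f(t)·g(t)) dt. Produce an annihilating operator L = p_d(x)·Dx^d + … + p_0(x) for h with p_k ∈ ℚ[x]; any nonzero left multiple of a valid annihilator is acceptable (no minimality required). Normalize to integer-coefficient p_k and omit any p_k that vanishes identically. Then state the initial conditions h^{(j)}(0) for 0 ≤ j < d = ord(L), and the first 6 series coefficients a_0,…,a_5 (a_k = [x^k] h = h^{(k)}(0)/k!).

L = (63 + 1053·x + 3969·x^2 + 5832·x^3 + 2916·x^4)·Dx + (63 + 450·x + 972·x^2 + 648·x^3)·Dx^2 + (25 + 270·x + 918·x^2 + 1296·x^3 + 648·x^4)·Dx^3 + (7 + 50·x + 108·x^2 + 72·x^3)·Dx^4 + (2 + 17·x + 53·x^2 + 72·x^3 + 36·x^4)·Dx^5  (order 5).
h: a_k = 0, 0, 0, 16, -12, -8/5, …
ICs: h(0) = 0, h′(0) = 0, h′′(0) = 0, h′′′(0) = 96, h′′′′(0) = -288.

f: a_k = 0, 6, 0, -9, 0, 81/20, …
g: a_k = 0, 8, -8, 32/3, -16, 128/5, …
Sym-product of L_f,L_g gives L₀ (≤ ord 4).
∫: right-multiply L₀ by Dx.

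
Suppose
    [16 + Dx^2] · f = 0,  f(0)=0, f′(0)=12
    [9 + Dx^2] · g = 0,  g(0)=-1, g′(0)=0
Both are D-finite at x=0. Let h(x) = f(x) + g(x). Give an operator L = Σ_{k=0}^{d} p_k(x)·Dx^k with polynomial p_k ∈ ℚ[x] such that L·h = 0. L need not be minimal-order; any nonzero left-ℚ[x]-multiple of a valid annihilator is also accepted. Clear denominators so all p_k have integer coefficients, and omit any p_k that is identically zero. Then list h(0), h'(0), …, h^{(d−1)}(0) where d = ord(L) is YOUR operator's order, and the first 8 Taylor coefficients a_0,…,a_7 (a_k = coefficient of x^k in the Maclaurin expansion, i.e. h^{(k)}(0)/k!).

f: a_k = 0, 12, 0, -32, 0, 128/5, 0, -1024/105, …
g: a_k = -1, 0, 9/2, 0, -27/8, 0, 81/80, 0, …
Weyl lclm of L_f,L_g ⇒ L₀ (ord ≤ 4).
L = 144 + 25·Dx^2 + Dx^4  (order 4).
h: a_k = -1, 12, 9/2, -32, -27/8, 128/5, 81/80, -1024/105, …
ICs: h(0) = -1, h′(0) = 12, h′′(0) = 9, h′′′(0) = -192.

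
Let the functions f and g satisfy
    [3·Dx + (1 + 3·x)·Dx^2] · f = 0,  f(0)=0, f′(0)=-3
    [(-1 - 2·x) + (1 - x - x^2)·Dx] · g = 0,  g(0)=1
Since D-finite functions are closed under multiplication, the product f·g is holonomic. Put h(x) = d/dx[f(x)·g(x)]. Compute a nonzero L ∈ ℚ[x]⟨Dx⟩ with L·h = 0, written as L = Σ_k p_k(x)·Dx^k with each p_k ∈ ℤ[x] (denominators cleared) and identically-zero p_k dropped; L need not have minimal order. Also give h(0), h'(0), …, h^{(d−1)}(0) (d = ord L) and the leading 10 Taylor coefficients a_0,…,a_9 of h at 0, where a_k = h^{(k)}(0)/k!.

f: a_k = 0, -3, 9/2, -9, 81/4, -243/5, 243/2, -2187/7, 6561/8, -2187, …
g: a_k = 1, 1, 2, 3, 5, 8, 13, 21, 34, 55, …
Product ⇒ symmetric product L₀, ord ≤ 2.
h₀' ⇒ L via d/dx closure of L₀.
L = (102 + 270·x + 324·x^2) + (-3 + 93·x + 324·x^2 + 252·x^3)·Dx + (-5 - 22·x - 4·x^2 + 63·x^3 + 36·x^4)·Dx^2  (order 2).
h: a_k = -3, 3, -63/2, 45, -957/4, 2547/5, -38553/20, 176301/35, -923697/56, 329127/7, …
ICs: h(0) = -3, h′(0) = 3.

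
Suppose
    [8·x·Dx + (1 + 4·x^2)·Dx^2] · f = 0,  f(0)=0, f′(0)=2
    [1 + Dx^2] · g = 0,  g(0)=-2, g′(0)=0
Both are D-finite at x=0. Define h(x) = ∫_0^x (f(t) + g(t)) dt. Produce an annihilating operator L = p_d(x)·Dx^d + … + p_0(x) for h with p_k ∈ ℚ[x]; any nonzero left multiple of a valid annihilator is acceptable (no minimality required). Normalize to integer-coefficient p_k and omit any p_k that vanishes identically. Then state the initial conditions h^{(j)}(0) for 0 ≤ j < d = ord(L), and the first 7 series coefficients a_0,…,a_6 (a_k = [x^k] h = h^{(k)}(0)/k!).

L = (-376·x + 1600·x^3 + 128·x^5)·Dx^2 + (-7 + 76·x^2 + 432·x^4 + 64·x^6)·Dx^3 + (-376·x + 1600·x^3 + 128·x^5)·Dx^4 + (-7 + 76·x^2 + 432·x^4 + 64·x^6)·Dx^5  (order 5).
h: a_k = 0, -2, 1, 1/3, -2/3, -1/60, 16/15, …
ICs: h(0) = 0, h′(0) = -2, h′′(0) = 2, h′′′(0) = 2, h′′′′(0) = -16.

f: a_k = 0, 2, 0, -8/3, 0, 32/5, 0, …
g: a_k = -2, 0, 1, 0, -1/12, 0, 1/360, …
h₀=f+g: left-lcm gives L₀, ord ≤ 4.
h=∫h₀ ⇒ L = L₀·Dx.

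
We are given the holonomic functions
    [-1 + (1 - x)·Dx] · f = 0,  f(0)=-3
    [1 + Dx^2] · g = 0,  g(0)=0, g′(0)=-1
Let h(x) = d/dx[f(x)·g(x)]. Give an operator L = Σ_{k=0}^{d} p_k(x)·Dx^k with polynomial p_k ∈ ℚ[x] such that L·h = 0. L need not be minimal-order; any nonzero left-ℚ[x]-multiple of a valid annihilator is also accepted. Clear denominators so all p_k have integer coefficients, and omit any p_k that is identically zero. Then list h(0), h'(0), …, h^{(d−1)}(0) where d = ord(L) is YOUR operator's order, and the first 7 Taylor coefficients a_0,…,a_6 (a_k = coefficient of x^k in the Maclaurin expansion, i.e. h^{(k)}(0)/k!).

f: a_k = -3, -3, -3, -3, -3, -3, -3, …
g: a_k = 0, -1, 0, 1/6, 0, -1/120, 0, …
Sym-product of L_f,L_g gives L₀ (≤ ord 2).
h₀' ⇒ L via d/dx closure of L₀.
L = (-1 - 2·x + x^2) + (-2 + 2·x)·Dx + (1 - 2·x + x^2)·Dx^2  (order 2).
h: a_k = 3, 6, 15/2, 10, 101/8, 303/20, 4241/240, …
ICs: h(0) = 3, h′(0) = 6.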